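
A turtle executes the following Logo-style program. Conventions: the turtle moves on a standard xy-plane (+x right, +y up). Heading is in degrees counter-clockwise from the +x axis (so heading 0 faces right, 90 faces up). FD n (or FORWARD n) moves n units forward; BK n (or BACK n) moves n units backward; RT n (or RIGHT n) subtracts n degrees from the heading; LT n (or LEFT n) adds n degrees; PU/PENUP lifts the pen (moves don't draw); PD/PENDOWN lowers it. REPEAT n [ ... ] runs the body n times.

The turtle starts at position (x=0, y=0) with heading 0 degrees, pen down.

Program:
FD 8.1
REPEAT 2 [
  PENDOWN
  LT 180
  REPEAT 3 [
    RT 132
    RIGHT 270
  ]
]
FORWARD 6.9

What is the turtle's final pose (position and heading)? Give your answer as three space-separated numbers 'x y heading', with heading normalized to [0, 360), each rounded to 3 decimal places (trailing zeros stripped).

Executing turtle program step by step:
Start: pos=(0,0), heading=0, pen down
FD 8.1: (0,0) -> (8.1,0) [heading=0, draw]
REPEAT 2 [
  -- iteration 1/2 --
  PD: pen down
  LT 180: heading 0 -> 180
  REPEAT 3 [
    -- iteration 1/3 --
    RT 132: heading 180 -> 48
    RT 270: heading 48 -> 138
    -- iteration 2/3 --
    RT 132: heading 138 -> 6
    RT 270: heading 6 -> 96
    -- iteration 3/3 --
    RT 132: heading 96 -> 324
    RT 270: heading 324 -> 54
  ]
  -- iteration 2/2 --
  PD: pen down
  LT 180: heading 54 -> 234
  REPEAT 3 [
    -- iteration 1/3 --
    RT 132: heading 234 -> 102
    RT 270: heading 102 -> 192
    -- iteration 2/3 --
    RT 132: heading 192 -> 60
    RT 270: heading 60 -> 150
    -- iteration 3/3 --
    RT 132: heading 150 -> 18
    RT 270: heading 18 -> 108
  ]
]
FD 6.9: (8.1,0) -> (5.968,6.562) [heading=108, draw]
Final: pos=(5.968,6.562), heading=108, 2 segment(s) drawn

Answer: 5.968 6.562 108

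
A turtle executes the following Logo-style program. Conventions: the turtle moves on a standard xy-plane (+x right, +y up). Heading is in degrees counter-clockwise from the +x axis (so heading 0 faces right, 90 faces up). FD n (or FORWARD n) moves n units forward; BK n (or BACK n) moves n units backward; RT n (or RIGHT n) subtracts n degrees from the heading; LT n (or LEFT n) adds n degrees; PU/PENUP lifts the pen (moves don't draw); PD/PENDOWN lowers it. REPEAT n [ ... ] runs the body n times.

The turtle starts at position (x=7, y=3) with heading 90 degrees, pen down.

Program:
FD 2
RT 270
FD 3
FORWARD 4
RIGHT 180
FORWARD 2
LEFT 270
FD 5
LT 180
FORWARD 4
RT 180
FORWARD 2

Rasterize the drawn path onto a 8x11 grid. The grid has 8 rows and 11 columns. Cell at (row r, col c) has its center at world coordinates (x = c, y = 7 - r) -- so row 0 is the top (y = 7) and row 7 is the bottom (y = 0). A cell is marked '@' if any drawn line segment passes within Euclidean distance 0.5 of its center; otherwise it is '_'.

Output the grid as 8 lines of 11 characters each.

Answer: ___________
___________
@@@@@@@@___
__@____@___
__@____@___
__@________
__@________
__@________

Derivation:
Segment 0: (7,3) -> (7,5)
Segment 1: (7,5) -> (4,5)
Segment 2: (4,5) -> (0,5)
Segment 3: (0,5) -> (2,5)
Segment 4: (2,5) -> (2,0)
Segment 5: (2,0) -> (2,4)
Segment 6: (2,4) -> (2,2)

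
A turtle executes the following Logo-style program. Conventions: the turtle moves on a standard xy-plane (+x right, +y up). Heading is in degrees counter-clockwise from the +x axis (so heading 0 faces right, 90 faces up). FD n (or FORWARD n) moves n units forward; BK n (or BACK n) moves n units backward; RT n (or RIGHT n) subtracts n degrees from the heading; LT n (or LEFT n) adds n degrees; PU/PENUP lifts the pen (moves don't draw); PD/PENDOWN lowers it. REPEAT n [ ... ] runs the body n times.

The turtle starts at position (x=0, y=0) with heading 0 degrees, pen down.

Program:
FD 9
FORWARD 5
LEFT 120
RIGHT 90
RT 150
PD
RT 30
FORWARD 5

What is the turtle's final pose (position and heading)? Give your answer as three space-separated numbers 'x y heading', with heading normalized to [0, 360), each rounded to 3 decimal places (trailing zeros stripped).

Answer: 9.67 -2.5 210

Derivation:
Executing turtle program step by step:
Start: pos=(0,0), heading=0, pen down
FD 9: (0,0) -> (9,0) [heading=0, draw]
FD 5: (9,0) -> (14,0) [heading=0, draw]
LT 120: heading 0 -> 120
RT 90: heading 120 -> 30
RT 150: heading 30 -> 240
PD: pen down
RT 30: heading 240 -> 210
FD 5: (14,0) -> (9.67,-2.5) [heading=210, draw]
Final: pos=(9.67,-2.5), heading=210, 3 segment(s) drawn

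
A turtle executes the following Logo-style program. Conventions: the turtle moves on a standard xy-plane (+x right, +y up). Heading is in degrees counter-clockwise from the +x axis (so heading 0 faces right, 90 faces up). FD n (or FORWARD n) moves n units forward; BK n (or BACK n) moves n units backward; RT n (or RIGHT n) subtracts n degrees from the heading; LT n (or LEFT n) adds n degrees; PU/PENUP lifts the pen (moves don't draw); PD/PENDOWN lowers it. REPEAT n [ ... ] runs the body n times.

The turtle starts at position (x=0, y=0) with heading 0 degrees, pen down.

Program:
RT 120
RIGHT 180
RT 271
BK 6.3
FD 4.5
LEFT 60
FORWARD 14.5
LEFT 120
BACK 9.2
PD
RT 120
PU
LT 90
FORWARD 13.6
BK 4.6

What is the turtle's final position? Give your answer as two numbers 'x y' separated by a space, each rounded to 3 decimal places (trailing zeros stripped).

Answer: -14.662 -11.09

Derivation:
Executing turtle program step by step:
Start: pos=(0,0), heading=0, pen down
RT 120: heading 0 -> 240
RT 180: heading 240 -> 60
RT 271: heading 60 -> 149
BK 6.3: (0,0) -> (5.4,-3.245) [heading=149, draw]
FD 4.5: (5.4,-3.245) -> (1.543,-0.927) [heading=149, draw]
LT 60: heading 149 -> 209
FD 14.5: (1.543,-0.927) -> (-11.139,-7.957) [heading=209, draw]
LT 120: heading 209 -> 329
BK 9.2: (-11.139,-7.957) -> (-19.025,-3.218) [heading=329, draw]
PD: pen down
RT 120: heading 329 -> 209
PU: pen up
LT 90: heading 209 -> 299
FD 13.6: (-19.025,-3.218) -> (-12.432,-15.113) [heading=299, move]
BK 4.6: (-12.432,-15.113) -> (-14.662,-11.09) [heading=299, move]
Final: pos=(-14.662,-11.09), heading=299, 4 segment(s) drawn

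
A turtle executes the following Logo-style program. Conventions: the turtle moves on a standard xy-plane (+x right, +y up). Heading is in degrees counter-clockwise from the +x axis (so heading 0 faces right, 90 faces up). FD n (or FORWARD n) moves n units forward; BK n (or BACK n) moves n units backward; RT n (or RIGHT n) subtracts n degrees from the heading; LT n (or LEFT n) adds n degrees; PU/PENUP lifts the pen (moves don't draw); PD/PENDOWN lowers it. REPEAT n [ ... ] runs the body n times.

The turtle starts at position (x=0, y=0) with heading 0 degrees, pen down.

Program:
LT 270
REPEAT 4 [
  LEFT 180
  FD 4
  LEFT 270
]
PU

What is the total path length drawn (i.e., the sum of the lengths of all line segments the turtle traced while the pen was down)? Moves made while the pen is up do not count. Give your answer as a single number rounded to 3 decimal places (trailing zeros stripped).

Executing turtle program step by step:
Start: pos=(0,0), heading=0, pen down
LT 270: heading 0 -> 270
REPEAT 4 [
  -- iteration 1/4 --
  LT 180: heading 270 -> 90
  FD 4: (0,0) -> (0,4) [heading=90, draw]
  LT 270: heading 90 -> 0
  -- iteration 2/4 --
  LT 180: heading 0 -> 180
  FD 4: (0,4) -> (-4,4) [heading=180, draw]
  LT 270: heading 180 -> 90
  -- iteration 3/4 --
  LT 180: heading 90 -> 270
  FD 4: (-4,4) -> (-4,0) [heading=270, draw]
  LT 270: heading 270 -> 180
  -- iteration 4/4 --
  LT 180: heading 180 -> 0
  FD 4: (-4,0) -> (0,0) [heading=0, draw]
  LT 270: heading 0 -> 270
]
PU: pen up
Final: pos=(0,0), heading=270, 4 segment(s) drawn

Segment lengths:
  seg 1: (0,0) -> (0,4), length = 4
  seg 2: (0,4) -> (-4,4), length = 4
  seg 3: (-4,4) -> (-4,0), length = 4
  seg 4: (-4,0) -> (0,0), length = 4
Total = 16

Answer: 16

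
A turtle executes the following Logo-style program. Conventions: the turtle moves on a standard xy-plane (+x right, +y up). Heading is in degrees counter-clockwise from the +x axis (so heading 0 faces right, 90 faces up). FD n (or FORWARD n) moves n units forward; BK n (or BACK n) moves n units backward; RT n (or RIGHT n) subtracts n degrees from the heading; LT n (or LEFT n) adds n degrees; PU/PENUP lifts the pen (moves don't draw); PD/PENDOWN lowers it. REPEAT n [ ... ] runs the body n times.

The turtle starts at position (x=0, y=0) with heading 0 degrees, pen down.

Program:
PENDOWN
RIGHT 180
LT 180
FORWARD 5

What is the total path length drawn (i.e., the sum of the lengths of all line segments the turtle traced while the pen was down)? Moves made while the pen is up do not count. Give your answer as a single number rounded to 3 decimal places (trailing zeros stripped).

Answer: 5

Derivation:
Executing turtle program step by step:
Start: pos=(0,0), heading=0, pen down
PD: pen down
RT 180: heading 0 -> 180
LT 180: heading 180 -> 0
FD 5: (0,0) -> (5,0) [heading=0, draw]
Final: pos=(5,0), heading=0, 1 segment(s) drawn

Segment lengths:
  seg 1: (0,0) -> (5,0), length = 5
Total = 5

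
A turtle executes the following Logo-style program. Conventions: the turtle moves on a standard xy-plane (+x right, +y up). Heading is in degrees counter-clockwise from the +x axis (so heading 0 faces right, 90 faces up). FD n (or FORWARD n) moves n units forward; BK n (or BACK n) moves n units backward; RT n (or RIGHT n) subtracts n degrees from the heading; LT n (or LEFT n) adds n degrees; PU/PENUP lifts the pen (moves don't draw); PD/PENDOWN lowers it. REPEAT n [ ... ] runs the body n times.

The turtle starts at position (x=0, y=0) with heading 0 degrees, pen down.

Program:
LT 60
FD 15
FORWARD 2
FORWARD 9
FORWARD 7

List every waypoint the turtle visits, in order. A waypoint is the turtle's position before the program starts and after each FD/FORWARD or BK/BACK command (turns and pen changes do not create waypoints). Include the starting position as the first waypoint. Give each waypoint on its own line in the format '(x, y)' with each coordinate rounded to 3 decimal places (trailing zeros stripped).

Answer: (0, 0)
(7.5, 12.99)
(8.5, 14.722)
(13, 22.517)
(16.5, 28.579)

Derivation:
Executing turtle program step by step:
Start: pos=(0,0), heading=0, pen down
LT 60: heading 0 -> 60
FD 15: (0,0) -> (7.5,12.99) [heading=60, draw]
FD 2: (7.5,12.99) -> (8.5,14.722) [heading=60, draw]
FD 9: (8.5,14.722) -> (13,22.517) [heading=60, draw]
FD 7: (13,22.517) -> (16.5,28.579) [heading=60, draw]
Final: pos=(16.5,28.579), heading=60, 4 segment(s) drawn
Waypoints (5 total):
(0, 0)
(7.5, 12.99)
(8.5, 14.722)
(13, 22.517)
(16.5, 28.579)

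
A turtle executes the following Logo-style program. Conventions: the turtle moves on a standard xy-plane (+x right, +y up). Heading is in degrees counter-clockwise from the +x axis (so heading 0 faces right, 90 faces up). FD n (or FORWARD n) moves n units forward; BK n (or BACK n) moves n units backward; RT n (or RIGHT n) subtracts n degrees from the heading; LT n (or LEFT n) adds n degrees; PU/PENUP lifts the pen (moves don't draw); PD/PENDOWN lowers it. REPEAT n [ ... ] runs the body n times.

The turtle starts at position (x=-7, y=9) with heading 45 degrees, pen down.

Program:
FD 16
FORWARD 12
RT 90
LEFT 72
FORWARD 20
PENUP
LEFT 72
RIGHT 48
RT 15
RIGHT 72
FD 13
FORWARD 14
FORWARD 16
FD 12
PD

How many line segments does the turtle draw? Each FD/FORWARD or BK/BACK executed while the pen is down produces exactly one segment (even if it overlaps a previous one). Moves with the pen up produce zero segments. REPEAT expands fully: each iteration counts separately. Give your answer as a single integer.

Executing turtle program step by step:
Start: pos=(-7,9), heading=45, pen down
FD 16: (-7,9) -> (4.314,20.314) [heading=45, draw]
FD 12: (4.314,20.314) -> (12.799,28.799) [heading=45, draw]
RT 90: heading 45 -> 315
LT 72: heading 315 -> 27
FD 20: (12.799,28.799) -> (30.619,37.879) [heading=27, draw]
PU: pen up
LT 72: heading 27 -> 99
RT 48: heading 99 -> 51
RT 15: heading 51 -> 36
RT 72: heading 36 -> 324
FD 13: (30.619,37.879) -> (41.136,30.238) [heading=324, move]
FD 14: (41.136,30.238) -> (52.463,22.009) [heading=324, move]
FD 16: (52.463,22.009) -> (65.407,12.604) [heading=324, move]
FD 12: (65.407,12.604) -> (75.115,5.551) [heading=324, move]
PD: pen down
Final: pos=(75.115,5.551), heading=324, 3 segment(s) drawn
Segments drawn: 3

Answer: 3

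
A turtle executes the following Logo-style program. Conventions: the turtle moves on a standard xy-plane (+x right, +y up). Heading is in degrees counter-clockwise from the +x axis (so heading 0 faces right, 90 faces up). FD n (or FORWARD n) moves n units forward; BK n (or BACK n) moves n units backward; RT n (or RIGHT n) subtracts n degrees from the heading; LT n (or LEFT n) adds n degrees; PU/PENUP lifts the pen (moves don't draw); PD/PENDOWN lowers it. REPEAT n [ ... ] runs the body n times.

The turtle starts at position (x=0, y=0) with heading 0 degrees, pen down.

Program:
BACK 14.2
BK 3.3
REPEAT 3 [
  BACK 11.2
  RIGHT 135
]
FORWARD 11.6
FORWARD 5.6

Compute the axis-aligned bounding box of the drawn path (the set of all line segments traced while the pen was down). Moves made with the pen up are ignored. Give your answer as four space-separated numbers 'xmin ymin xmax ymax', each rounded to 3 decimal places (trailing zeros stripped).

Executing turtle program step by step:
Start: pos=(0,0), heading=0, pen down
BK 14.2: (0,0) -> (-14.2,0) [heading=0, draw]
BK 3.3: (-14.2,0) -> (-17.5,0) [heading=0, draw]
REPEAT 3 [
  -- iteration 1/3 --
  BK 11.2: (-17.5,0) -> (-28.7,0) [heading=0, draw]
  RT 135: heading 0 -> 225
  -- iteration 2/3 --
  BK 11.2: (-28.7,0) -> (-20.78,7.92) [heading=225, draw]
  RT 135: heading 225 -> 90
  -- iteration 3/3 --
  BK 11.2: (-20.78,7.92) -> (-20.78,-3.28) [heading=90, draw]
  RT 135: heading 90 -> 315
]
FD 11.6: (-20.78,-3.28) -> (-12.578,-11.483) [heading=315, draw]
FD 5.6: (-12.578,-11.483) -> (-8.618,-15.443) [heading=315, draw]
Final: pos=(-8.618,-15.443), heading=315, 7 segment(s) drawn

Segment endpoints: x in {-28.7, -20.78, -20.78, -17.5, -14.2, -12.578, -8.618, 0}, y in {-15.443, -11.483, -3.28, 0, 7.92}
xmin=-28.7, ymin=-15.443, xmax=0, ymax=7.92

Answer: -28.7 -15.443 0 7.92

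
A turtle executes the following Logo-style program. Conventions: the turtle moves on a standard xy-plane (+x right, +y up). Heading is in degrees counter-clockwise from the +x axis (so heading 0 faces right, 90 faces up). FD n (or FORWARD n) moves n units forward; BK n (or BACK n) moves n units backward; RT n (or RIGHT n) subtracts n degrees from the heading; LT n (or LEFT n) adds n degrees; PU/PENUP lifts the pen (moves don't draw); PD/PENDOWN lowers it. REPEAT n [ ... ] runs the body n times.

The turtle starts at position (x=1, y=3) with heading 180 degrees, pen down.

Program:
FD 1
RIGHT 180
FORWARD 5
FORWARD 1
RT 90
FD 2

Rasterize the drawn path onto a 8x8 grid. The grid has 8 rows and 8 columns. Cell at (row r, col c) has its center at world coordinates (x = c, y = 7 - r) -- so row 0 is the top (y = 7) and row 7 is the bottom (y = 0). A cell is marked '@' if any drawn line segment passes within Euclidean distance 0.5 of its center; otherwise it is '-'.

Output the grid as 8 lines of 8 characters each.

Answer: --------
--------
--------
--------
@@@@@@@-
------@-
------@-
--------

Derivation:
Segment 0: (1,3) -> (0,3)
Segment 1: (0,3) -> (5,3)
Segment 2: (5,3) -> (6,3)
Segment 3: (6,3) -> (6,1)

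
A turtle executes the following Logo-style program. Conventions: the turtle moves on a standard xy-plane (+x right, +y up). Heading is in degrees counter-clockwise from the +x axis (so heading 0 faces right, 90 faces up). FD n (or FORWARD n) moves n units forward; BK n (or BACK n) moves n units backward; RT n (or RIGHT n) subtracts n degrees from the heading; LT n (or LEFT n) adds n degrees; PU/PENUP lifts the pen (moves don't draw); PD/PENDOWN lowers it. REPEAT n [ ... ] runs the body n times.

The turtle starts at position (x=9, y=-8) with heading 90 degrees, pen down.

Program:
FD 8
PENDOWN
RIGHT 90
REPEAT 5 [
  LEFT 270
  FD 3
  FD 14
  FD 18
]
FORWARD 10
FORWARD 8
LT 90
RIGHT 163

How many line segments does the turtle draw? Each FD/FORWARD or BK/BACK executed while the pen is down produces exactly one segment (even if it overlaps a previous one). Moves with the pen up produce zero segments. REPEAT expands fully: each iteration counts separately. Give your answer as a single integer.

Executing turtle program step by step:
Start: pos=(9,-8), heading=90, pen down
FD 8: (9,-8) -> (9,0) [heading=90, draw]
PD: pen down
RT 90: heading 90 -> 0
REPEAT 5 [
  -- iteration 1/5 --
  LT 270: heading 0 -> 270
  FD 3: (9,0) -> (9,-3) [heading=270, draw]
  FD 14: (9,-3) -> (9,-17) [heading=270, draw]
  FD 18: (9,-17) -> (9,-35) [heading=270, draw]
  -- iteration 2/5 --
  LT 270: heading 270 -> 180
  FD 3: (9,-35) -> (6,-35) [heading=180, draw]
  FD 14: (6,-35) -> (-8,-35) [heading=180, draw]
  FD 18: (-8,-35) -> (-26,-35) [heading=180, draw]
  -- iteration 3/5 --
  LT 270: heading 180 -> 90
  FD 3: (-26,-35) -> (-26,-32) [heading=90, draw]
  FD 14: (-26,-32) -> (-26,-18) [heading=90, draw]
  FD 18: (-26,-18) -> (-26,0) [heading=90, draw]
  -- iteration 4/5 --
  LT 270: heading 90 -> 0
  FD 3: (-26,0) -> (-23,0) [heading=0, draw]
  FD 14: (-23,0) -> (-9,0) [heading=0, draw]
  FD 18: (-9,0) -> (9,0) [heading=0, draw]
  -- iteration 5/5 --
  LT 270: heading 0 -> 270
  FD 3: (9,0) -> (9,-3) [heading=270, draw]
  FD 14: (9,-3) -> (9,-17) [heading=270, draw]
  FD 18: (9,-17) -> (9,-35) [heading=270, draw]
]
FD 10: (9,-35) -> (9,-45) [heading=270, draw]
FD 8: (9,-45) -> (9,-53) [heading=270, draw]
LT 90: heading 270 -> 0
RT 163: heading 0 -> 197
Final: pos=(9,-53), heading=197, 18 segment(s) drawn
Segments drawn: 18

Answer: 18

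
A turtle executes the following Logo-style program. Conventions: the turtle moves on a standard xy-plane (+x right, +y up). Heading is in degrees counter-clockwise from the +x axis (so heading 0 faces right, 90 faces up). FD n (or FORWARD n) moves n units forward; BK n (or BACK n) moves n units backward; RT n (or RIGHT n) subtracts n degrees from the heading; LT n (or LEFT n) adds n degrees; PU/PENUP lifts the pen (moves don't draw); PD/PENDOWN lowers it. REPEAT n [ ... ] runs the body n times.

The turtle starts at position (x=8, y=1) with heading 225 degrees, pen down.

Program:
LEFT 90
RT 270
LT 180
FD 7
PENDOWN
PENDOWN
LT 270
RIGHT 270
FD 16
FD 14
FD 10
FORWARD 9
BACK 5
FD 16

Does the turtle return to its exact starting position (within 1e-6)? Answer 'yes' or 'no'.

Answer: no

Derivation:
Executing turtle program step by step:
Start: pos=(8,1), heading=225, pen down
LT 90: heading 225 -> 315
RT 270: heading 315 -> 45
LT 180: heading 45 -> 225
FD 7: (8,1) -> (3.05,-3.95) [heading=225, draw]
PD: pen down
PD: pen down
LT 270: heading 225 -> 135
RT 270: heading 135 -> 225
FD 16: (3.05,-3.95) -> (-8.263,-15.263) [heading=225, draw]
FD 14: (-8.263,-15.263) -> (-18.163,-25.163) [heading=225, draw]
FD 10: (-18.163,-25.163) -> (-25.234,-32.234) [heading=225, draw]
FD 9: (-25.234,-32.234) -> (-31.598,-38.598) [heading=225, draw]
BK 5: (-31.598,-38.598) -> (-28.062,-35.062) [heading=225, draw]
FD 16: (-28.062,-35.062) -> (-39.376,-46.376) [heading=225, draw]
Final: pos=(-39.376,-46.376), heading=225, 7 segment(s) drawn

Start position: (8, 1)
Final position: (-39.376, -46.376)
Distance = 67; >= 1e-6 -> NOT closed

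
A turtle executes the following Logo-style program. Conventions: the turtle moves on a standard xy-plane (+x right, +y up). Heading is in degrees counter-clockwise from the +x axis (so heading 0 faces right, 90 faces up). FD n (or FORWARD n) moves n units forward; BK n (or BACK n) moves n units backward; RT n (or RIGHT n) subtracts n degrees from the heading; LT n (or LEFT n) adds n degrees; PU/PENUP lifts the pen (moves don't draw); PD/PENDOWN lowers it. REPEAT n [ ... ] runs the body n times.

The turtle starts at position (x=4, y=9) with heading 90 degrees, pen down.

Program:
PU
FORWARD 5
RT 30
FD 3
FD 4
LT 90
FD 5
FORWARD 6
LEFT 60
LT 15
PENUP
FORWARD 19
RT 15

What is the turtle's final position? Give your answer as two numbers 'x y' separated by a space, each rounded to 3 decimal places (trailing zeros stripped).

Executing turtle program step by step:
Start: pos=(4,9), heading=90, pen down
PU: pen up
FD 5: (4,9) -> (4,14) [heading=90, move]
RT 30: heading 90 -> 60
FD 3: (4,14) -> (5.5,16.598) [heading=60, move]
FD 4: (5.5,16.598) -> (7.5,20.062) [heading=60, move]
LT 90: heading 60 -> 150
FD 5: (7.5,20.062) -> (3.17,22.562) [heading=150, move]
FD 6: (3.17,22.562) -> (-2.026,25.562) [heading=150, move]
LT 60: heading 150 -> 210
LT 15: heading 210 -> 225
PU: pen up
FD 19: (-2.026,25.562) -> (-15.461,12.127) [heading=225, move]
RT 15: heading 225 -> 210
Final: pos=(-15.461,12.127), heading=210, 0 segment(s) drawn

Answer: -15.461 12.127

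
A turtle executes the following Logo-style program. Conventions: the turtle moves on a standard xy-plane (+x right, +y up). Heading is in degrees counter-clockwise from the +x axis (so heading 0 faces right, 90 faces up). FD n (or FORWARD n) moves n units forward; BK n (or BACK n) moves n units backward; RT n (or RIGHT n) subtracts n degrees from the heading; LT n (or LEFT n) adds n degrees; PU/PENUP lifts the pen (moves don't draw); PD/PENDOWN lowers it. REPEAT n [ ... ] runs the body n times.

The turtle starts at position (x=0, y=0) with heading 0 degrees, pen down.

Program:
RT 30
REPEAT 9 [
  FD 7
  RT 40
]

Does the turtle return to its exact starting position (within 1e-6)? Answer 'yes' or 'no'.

Executing turtle program step by step:
Start: pos=(0,0), heading=0, pen down
RT 30: heading 0 -> 330
REPEAT 9 [
  -- iteration 1/9 --
  FD 7: (0,0) -> (6.062,-3.5) [heading=330, draw]
  RT 40: heading 330 -> 290
  -- iteration 2/9 --
  FD 7: (6.062,-3.5) -> (8.456,-10.078) [heading=290, draw]
  RT 40: heading 290 -> 250
  -- iteration 3/9 --
  FD 7: (8.456,-10.078) -> (6.062,-16.656) [heading=250, draw]
  RT 40: heading 250 -> 210
  -- iteration 4/9 --
  FD 7: (6.062,-16.656) -> (0,-20.156) [heading=210, draw]
  RT 40: heading 210 -> 170
  -- iteration 5/9 --
  FD 7: (0,-20.156) -> (-6.894,-18.94) [heading=170, draw]
  RT 40: heading 170 -> 130
  -- iteration 6/9 --
  FD 7: (-6.894,-18.94) -> (-11.393,-13.578) [heading=130, draw]
  RT 40: heading 130 -> 90
  -- iteration 7/9 --
  FD 7: (-11.393,-13.578) -> (-11.393,-6.578) [heading=90, draw]
  RT 40: heading 90 -> 50
  -- iteration 8/9 --
  FD 7: (-11.393,-6.578) -> (-6.894,-1.216) [heading=50, draw]
  RT 40: heading 50 -> 10
  -- iteration 9/9 --
  FD 7: (-6.894,-1.216) -> (0,0) [heading=10, draw]
  RT 40: heading 10 -> 330
]
Final: pos=(0,0), heading=330, 9 segment(s) drawn

Start position: (0, 0)
Final position: (0, 0)
Distance = 0; < 1e-6 -> CLOSED

Answer: yes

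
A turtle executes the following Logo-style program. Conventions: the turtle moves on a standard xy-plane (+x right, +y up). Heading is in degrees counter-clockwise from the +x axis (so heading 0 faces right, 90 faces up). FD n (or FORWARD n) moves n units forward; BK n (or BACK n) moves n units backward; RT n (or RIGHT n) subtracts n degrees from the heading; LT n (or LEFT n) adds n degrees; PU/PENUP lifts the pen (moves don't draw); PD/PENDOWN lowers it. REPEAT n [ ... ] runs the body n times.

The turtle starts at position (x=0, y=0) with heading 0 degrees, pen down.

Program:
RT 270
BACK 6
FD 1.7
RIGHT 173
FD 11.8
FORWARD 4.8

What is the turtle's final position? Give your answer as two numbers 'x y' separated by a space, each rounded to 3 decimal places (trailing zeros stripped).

Executing turtle program step by step:
Start: pos=(0,0), heading=0, pen down
RT 270: heading 0 -> 90
BK 6: (0,0) -> (0,-6) [heading=90, draw]
FD 1.7: (0,-6) -> (0,-4.3) [heading=90, draw]
RT 173: heading 90 -> 277
FD 11.8: (0,-4.3) -> (1.438,-16.012) [heading=277, draw]
FD 4.8: (1.438,-16.012) -> (2.023,-20.776) [heading=277, draw]
Final: pos=(2.023,-20.776), heading=277, 4 segment(s) drawn

Answer: 2.023 -20.776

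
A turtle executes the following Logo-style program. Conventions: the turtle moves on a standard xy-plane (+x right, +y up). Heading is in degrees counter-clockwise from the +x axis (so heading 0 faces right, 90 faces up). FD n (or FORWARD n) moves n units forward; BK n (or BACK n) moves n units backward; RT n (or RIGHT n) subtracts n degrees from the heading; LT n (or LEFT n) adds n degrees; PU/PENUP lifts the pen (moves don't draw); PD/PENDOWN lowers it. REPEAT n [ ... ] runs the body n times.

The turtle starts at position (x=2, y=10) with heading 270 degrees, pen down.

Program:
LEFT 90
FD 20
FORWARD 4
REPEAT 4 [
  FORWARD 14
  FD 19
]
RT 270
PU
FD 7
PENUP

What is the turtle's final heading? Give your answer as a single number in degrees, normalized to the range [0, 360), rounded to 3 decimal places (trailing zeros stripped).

Answer: 90

Derivation:
Executing turtle program step by step:
Start: pos=(2,10), heading=270, pen down
LT 90: heading 270 -> 0
FD 20: (2,10) -> (22,10) [heading=0, draw]
FD 4: (22,10) -> (26,10) [heading=0, draw]
REPEAT 4 [
  -- iteration 1/4 --
  FD 14: (26,10) -> (40,10) [heading=0, draw]
  FD 19: (40,10) -> (59,10) [heading=0, draw]
  -- iteration 2/4 --
  FD 14: (59,10) -> (73,10) [heading=0, draw]
  FD 19: (73,10) -> (92,10) [heading=0, draw]
  -- iteration 3/4 --
  FD 14: (92,10) -> (106,10) [heading=0, draw]
  FD 19: (106,10) -> (125,10) [heading=0, draw]
  -- iteration 4/4 --
  FD 14: (125,10) -> (139,10) [heading=0, draw]
  FD 19: (139,10) -> (158,10) [heading=0, draw]
]
RT 270: heading 0 -> 90
PU: pen up
FD 7: (158,10) -> (158,17) [heading=90, move]
PU: pen up
Final: pos=(158,17), heading=90, 10 segment(s) drawn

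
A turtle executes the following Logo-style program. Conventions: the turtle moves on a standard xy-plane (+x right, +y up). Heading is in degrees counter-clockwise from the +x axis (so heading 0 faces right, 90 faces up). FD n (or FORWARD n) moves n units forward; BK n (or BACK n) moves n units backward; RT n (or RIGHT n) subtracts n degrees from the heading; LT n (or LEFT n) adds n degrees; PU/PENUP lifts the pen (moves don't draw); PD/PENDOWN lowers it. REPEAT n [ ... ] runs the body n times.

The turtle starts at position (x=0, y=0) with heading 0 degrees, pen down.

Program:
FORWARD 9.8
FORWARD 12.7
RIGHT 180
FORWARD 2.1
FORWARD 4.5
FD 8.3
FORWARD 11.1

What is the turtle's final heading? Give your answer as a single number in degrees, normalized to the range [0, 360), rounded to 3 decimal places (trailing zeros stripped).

Answer: 180

Derivation:
Executing turtle program step by step:
Start: pos=(0,0), heading=0, pen down
FD 9.8: (0,0) -> (9.8,0) [heading=0, draw]
FD 12.7: (9.8,0) -> (22.5,0) [heading=0, draw]
RT 180: heading 0 -> 180
FD 2.1: (22.5,0) -> (20.4,0) [heading=180, draw]
FD 4.5: (20.4,0) -> (15.9,0) [heading=180, draw]
FD 8.3: (15.9,0) -> (7.6,0) [heading=180, draw]
FD 11.1: (7.6,0) -> (-3.5,0) [heading=180, draw]
Final: pos=(-3.5,0), heading=180, 6 segment(s) drawn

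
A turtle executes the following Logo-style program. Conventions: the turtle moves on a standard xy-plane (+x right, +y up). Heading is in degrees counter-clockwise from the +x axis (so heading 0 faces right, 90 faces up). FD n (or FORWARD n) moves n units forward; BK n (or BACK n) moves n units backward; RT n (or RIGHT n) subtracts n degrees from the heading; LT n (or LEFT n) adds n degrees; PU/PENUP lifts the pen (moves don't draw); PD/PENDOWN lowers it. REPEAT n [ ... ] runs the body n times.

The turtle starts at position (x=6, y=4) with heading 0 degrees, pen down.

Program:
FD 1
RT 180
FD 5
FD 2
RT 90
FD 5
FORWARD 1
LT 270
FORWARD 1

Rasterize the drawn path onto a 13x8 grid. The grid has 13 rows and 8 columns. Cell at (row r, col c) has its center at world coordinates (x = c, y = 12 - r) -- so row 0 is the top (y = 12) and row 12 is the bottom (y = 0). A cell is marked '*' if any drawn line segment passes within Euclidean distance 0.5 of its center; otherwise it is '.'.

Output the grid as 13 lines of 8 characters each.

Segment 0: (6,4) -> (7,4)
Segment 1: (7,4) -> (2,4)
Segment 2: (2,4) -> (0,4)
Segment 3: (0,4) -> (-0,9)
Segment 4: (-0,9) -> (-0,10)
Segment 5: (-0,10) -> (1,10)

Answer: ........
........
**......
*.......
*.......
*.......
*.......
*.......
********
........
........
........
........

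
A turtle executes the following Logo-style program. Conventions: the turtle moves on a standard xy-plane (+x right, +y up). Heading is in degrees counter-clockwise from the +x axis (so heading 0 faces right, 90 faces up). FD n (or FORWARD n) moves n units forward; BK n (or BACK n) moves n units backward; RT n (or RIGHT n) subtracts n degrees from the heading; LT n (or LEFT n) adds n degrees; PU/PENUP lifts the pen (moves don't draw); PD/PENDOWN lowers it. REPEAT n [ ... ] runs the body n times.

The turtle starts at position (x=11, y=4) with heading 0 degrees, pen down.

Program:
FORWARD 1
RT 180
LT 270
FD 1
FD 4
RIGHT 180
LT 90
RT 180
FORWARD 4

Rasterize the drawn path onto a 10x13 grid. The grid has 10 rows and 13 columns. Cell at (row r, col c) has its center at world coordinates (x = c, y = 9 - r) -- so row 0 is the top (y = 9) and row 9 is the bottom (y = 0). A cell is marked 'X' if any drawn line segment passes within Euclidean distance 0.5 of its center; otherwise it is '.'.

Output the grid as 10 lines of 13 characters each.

Answer: ........XXXXX
............X
............X
............X
............X
...........XX
.............
.............
.............
.............

Derivation:
Segment 0: (11,4) -> (12,4)
Segment 1: (12,4) -> (12,5)
Segment 2: (12,5) -> (12,9)
Segment 3: (12,9) -> (8,9)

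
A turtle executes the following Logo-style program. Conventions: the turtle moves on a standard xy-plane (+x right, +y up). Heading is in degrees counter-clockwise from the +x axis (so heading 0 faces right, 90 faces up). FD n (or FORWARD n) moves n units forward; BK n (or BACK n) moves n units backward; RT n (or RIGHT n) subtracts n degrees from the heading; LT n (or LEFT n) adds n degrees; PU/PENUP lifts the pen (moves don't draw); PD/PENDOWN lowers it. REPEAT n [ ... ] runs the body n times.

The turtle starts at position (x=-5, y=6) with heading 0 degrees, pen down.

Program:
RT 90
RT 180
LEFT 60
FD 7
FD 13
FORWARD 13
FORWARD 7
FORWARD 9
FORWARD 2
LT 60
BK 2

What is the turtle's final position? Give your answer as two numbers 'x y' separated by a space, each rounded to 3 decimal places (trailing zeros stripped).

Answer: -47.435 32.5

Derivation:
Executing turtle program step by step:
Start: pos=(-5,6), heading=0, pen down
RT 90: heading 0 -> 270
RT 180: heading 270 -> 90
LT 60: heading 90 -> 150
FD 7: (-5,6) -> (-11.062,9.5) [heading=150, draw]
FD 13: (-11.062,9.5) -> (-22.321,16) [heading=150, draw]
FD 13: (-22.321,16) -> (-33.579,22.5) [heading=150, draw]
FD 7: (-33.579,22.5) -> (-39.641,26) [heading=150, draw]
FD 9: (-39.641,26) -> (-47.435,30.5) [heading=150, draw]
FD 2: (-47.435,30.5) -> (-49.167,31.5) [heading=150, draw]
LT 60: heading 150 -> 210
BK 2: (-49.167,31.5) -> (-47.435,32.5) [heading=210, draw]
Final: pos=(-47.435,32.5), heading=210, 7 segment(s) drawn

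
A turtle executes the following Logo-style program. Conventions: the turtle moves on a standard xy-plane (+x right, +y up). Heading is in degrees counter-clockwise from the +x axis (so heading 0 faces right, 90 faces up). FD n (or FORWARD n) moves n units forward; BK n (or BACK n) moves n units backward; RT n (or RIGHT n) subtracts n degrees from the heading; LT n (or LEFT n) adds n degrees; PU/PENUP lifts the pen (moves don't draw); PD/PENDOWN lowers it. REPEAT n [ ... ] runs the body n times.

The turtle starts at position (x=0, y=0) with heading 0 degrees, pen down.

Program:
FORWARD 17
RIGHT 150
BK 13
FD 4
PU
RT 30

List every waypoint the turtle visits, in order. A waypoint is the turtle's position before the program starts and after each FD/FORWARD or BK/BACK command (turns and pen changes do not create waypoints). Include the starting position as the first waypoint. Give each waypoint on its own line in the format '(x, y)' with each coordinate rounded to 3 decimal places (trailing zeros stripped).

Answer: (0, 0)
(17, 0)
(28.258, 6.5)
(24.794, 4.5)

Derivation:
Executing turtle program step by step:
Start: pos=(0,0), heading=0, pen down
FD 17: (0,0) -> (17,0) [heading=0, draw]
RT 150: heading 0 -> 210
BK 13: (17,0) -> (28.258,6.5) [heading=210, draw]
FD 4: (28.258,6.5) -> (24.794,4.5) [heading=210, draw]
PU: pen up
RT 30: heading 210 -> 180
Final: pos=(24.794,4.5), heading=180, 3 segment(s) drawn
Waypoints (4 total):
(0, 0)
(17, 0)
(28.258, 6.5)
(24.794, 4.5)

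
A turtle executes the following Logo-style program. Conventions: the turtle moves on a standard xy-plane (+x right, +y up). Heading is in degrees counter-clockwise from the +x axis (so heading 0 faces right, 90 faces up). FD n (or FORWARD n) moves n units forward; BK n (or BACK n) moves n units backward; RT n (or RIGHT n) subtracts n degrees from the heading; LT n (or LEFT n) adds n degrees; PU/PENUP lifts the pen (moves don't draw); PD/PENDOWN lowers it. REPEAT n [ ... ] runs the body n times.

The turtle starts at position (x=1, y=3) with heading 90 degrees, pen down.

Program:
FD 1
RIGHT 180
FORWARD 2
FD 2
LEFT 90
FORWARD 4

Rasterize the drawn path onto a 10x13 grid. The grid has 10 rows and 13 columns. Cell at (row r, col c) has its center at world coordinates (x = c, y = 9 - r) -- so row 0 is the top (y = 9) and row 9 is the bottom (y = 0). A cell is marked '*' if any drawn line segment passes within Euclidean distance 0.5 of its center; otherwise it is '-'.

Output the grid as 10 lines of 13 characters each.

Segment 0: (1,3) -> (1,4)
Segment 1: (1,4) -> (1,2)
Segment 2: (1,2) -> (1,0)
Segment 3: (1,0) -> (5,0)

Answer: -------------
-------------
-------------
-------------
-------------
-*-----------
-*-----------
-*-----------
-*-----------
-*****-------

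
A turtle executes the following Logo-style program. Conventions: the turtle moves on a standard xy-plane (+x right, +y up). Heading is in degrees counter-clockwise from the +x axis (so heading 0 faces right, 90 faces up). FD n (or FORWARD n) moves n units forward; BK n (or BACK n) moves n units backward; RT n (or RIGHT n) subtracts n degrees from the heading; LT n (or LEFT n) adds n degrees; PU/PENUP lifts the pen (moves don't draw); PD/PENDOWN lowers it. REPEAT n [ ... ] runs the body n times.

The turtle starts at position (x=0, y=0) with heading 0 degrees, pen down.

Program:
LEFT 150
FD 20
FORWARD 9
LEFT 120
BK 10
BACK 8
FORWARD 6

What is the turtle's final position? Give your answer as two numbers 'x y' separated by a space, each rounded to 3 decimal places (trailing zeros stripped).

Executing turtle program step by step:
Start: pos=(0,0), heading=0, pen down
LT 150: heading 0 -> 150
FD 20: (0,0) -> (-17.321,10) [heading=150, draw]
FD 9: (-17.321,10) -> (-25.115,14.5) [heading=150, draw]
LT 120: heading 150 -> 270
BK 10: (-25.115,14.5) -> (-25.115,24.5) [heading=270, draw]
BK 8: (-25.115,24.5) -> (-25.115,32.5) [heading=270, draw]
FD 6: (-25.115,32.5) -> (-25.115,26.5) [heading=270, draw]
Final: pos=(-25.115,26.5), heading=270, 5 segment(s) drawn

Answer: -25.115 26.5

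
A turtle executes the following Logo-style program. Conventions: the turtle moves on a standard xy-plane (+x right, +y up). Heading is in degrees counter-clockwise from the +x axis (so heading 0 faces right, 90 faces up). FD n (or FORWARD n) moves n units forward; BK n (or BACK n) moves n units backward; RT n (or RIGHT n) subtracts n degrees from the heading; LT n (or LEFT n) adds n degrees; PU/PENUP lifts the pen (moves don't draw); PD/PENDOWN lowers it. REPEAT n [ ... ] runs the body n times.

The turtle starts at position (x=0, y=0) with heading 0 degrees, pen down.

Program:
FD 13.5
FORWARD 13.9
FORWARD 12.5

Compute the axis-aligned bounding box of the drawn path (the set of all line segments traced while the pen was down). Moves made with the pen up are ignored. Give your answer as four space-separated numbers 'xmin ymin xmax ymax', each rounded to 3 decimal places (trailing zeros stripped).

Executing turtle program step by step:
Start: pos=(0,0), heading=0, pen down
FD 13.5: (0,0) -> (13.5,0) [heading=0, draw]
FD 13.9: (13.5,0) -> (27.4,0) [heading=0, draw]
FD 12.5: (27.4,0) -> (39.9,0) [heading=0, draw]
Final: pos=(39.9,0), heading=0, 3 segment(s) drawn

Segment endpoints: x in {0, 13.5, 27.4, 39.9}, y in {0}
xmin=0, ymin=0, xmax=39.9, ymax=0

Answer: 0 0 39.9 0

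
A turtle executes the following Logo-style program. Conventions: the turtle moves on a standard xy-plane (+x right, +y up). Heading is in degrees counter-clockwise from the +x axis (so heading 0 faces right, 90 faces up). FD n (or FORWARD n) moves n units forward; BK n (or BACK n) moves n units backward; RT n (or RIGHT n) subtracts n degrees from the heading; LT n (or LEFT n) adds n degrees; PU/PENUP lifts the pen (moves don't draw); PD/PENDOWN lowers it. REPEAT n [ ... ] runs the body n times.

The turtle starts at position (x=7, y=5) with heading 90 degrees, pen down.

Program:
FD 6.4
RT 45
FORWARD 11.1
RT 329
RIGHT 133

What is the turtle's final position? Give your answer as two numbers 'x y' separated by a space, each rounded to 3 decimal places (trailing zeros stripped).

Answer: 14.849 19.249

Derivation:
Executing turtle program step by step:
Start: pos=(7,5), heading=90, pen down
FD 6.4: (7,5) -> (7,11.4) [heading=90, draw]
RT 45: heading 90 -> 45
FD 11.1: (7,11.4) -> (14.849,19.249) [heading=45, draw]
RT 329: heading 45 -> 76
RT 133: heading 76 -> 303
Final: pos=(14.849,19.249), heading=303, 2 segment(s) drawn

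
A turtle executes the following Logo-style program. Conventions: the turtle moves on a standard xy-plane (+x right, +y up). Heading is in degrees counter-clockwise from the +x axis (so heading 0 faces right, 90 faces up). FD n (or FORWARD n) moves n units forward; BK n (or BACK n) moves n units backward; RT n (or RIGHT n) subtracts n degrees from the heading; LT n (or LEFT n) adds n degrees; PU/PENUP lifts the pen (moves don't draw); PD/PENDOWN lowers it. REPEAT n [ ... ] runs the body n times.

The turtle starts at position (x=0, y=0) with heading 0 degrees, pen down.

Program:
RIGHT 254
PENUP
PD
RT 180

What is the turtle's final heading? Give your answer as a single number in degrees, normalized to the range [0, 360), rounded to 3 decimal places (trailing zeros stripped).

Answer: 286

Derivation:
Executing turtle program step by step:
Start: pos=(0,0), heading=0, pen down
RT 254: heading 0 -> 106
PU: pen up
PD: pen down
RT 180: heading 106 -> 286
Final: pos=(0,0), heading=286, 0 segment(s) drawn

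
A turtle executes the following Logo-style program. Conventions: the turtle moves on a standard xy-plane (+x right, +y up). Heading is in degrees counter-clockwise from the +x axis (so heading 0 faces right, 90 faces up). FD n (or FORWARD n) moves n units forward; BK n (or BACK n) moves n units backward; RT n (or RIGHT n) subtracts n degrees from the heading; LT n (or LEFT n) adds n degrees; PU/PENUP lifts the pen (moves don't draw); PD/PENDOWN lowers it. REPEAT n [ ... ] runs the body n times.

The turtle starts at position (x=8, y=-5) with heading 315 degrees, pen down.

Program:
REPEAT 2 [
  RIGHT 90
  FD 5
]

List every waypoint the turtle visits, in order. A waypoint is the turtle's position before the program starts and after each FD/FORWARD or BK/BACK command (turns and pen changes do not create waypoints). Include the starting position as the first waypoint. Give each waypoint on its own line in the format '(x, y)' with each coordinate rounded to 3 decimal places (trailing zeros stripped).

Executing turtle program step by step:
Start: pos=(8,-5), heading=315, pen down
REPEAT 2 [
  -- iteration 1/2 --
  RT 90: heading 315 -> 225
  FD 5: (8,-5) -> (4.464,-8.536) [heading=225, draw]
  -- iteration 2/2 --
  RT 90: heading 225 -> 135
  FD 5: (4.464,-8.536) -> (0.929,-5) [heading=135, draw]
]
Final: pos=(0.929,-5), heading=135, 2 segment(s) drawn
Waypoints (3 total):
(8, -5)
(4.464, -8.536)
(0.929, -5)

Answer: (8, -5)
(4.464, -8.536)
(0.929, -5)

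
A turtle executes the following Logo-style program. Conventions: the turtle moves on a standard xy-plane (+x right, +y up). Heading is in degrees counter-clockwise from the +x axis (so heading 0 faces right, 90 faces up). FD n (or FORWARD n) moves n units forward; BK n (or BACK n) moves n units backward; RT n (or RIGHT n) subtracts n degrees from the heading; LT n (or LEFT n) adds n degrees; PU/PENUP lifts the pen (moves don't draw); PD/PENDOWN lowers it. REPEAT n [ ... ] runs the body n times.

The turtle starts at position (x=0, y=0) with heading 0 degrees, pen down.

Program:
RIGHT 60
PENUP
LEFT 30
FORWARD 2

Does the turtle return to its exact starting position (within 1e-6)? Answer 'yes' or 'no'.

Executing turtle program step by step:
Start: pos=(0,0), heading=0, pen down
RT 60: heading 0 -> 300
PU: pen up
LT 30: heading 300 -> 330
FD 2: (0,0) -> (1.732,-1) [heading=330, move]
Final: pos=(1.732,-1), heading=330, 0 segment(s) drawn

Start position: (0, 0)
Final position: (1.732, -1)
Distance = 2; >= 1e-6 -> NOT closed

Answer: no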